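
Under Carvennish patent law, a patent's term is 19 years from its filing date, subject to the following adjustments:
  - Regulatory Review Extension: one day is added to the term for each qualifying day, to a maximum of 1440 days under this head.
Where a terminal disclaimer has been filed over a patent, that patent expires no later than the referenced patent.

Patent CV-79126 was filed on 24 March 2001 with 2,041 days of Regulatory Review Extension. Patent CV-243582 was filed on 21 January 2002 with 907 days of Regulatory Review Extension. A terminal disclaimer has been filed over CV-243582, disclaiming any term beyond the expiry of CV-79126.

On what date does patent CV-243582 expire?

2023-07-17

Natural term of CV-243582:
  Base: filing + 19 years → 21 January 2021.
  Regulatory Review Extension: 907 days (within the 1440-day cap) → +907 days → 17 July 2023.
Expiry of referenced patent CV-79126:
  Base: filing + 19 years → 24 March 2020.
  Regulatory Review Extension: 2041 days claimed exceeds the 1440-day cap, so +1440 days → 3 March 2024.
Terminal disclaimer: CV-243582 expires on the earlier of 17 July 2023 and 3 March 2024.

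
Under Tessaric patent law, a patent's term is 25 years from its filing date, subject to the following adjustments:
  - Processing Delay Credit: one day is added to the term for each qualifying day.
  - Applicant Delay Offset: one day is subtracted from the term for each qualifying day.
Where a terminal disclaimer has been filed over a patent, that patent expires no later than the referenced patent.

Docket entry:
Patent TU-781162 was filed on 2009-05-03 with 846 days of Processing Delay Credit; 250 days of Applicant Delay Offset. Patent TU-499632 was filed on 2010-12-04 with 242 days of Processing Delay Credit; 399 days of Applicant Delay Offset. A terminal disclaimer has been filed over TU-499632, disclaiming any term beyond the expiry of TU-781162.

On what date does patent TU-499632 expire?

Natural term of TU-499632:
  Base: filing + 25 years → 4 December 2035.
  Processing Delay Credit: +242 days → 2 August 2036.
  Applicant Delay Offset: −399 days → 30 June 2035.
Expiry of referenced patent TU-781162:
  Base: filing + 25 years → 3 May 2034.
  Processing Delay Credit: +846 days → 26 August 2036.
  Applicant Delay Offset: −250 days → 20 December 2035.
Terminal disclaimer: TU-499632 expires on the earlier of 30 June 2035 and 20 December 2035.

2035-06-30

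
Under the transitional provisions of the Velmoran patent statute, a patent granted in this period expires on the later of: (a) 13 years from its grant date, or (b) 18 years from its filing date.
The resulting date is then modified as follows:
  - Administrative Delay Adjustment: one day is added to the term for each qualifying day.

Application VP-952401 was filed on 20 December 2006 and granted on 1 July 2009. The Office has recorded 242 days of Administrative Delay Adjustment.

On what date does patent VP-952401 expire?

(a) grant + 13 years → 1 July 2022.
(b) filing + 18 years → 20 December 2024.
Later of the two: 20 December 2024.
Administrative Delay Adjustment: +242 days → 19 August 2025.

August 19, 2025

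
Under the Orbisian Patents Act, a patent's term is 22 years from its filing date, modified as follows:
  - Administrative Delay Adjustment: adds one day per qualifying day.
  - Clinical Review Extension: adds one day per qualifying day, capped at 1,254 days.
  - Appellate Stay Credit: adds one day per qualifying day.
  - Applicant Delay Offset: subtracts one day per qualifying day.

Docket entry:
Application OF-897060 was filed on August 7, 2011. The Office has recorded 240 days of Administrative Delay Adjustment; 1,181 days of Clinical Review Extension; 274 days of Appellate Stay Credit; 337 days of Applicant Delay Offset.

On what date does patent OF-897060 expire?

2037-04-26

Base term: filing date + 22 years → 7 August 2033.
Administrative Delay Adjustment: +240 days → 4 April 2034.
Clinical Review Extension: 1181 days (within the 1254-day cap) → +1181 days → 28 June 2037.
Appellate Stay Credit: +274 days → 29 March 2038.
Applicant Delay Offset: −337 days → 26 April 2037.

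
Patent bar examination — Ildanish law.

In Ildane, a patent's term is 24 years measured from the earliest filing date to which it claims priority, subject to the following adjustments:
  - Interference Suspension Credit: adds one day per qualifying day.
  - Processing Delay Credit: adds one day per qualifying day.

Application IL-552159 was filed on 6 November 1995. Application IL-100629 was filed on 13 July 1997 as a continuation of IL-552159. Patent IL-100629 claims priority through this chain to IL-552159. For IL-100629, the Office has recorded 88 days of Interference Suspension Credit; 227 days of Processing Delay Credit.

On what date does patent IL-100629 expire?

2020-09-16

Earliest priority filing: 6 November 1995.
Base term: 6 November 1995 + 24 years → 6 November 2019.
Interference Suspension Credit: +88 days → 2 February 2020.
Processing Delay Credit: +227 days → 16 September 2020.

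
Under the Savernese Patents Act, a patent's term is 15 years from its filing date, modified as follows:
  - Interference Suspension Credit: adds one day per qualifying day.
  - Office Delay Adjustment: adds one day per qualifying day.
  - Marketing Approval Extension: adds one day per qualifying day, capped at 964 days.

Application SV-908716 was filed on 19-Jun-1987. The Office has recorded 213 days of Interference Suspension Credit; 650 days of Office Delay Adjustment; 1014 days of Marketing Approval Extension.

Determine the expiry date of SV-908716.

2007-06-20

Base term: filing date + 15 years → 19 June 2002.
Interference Suspension Credit: +213 days → 18 January 2003.
Office Delay Adjustment: +650 days → 29 October 2004.
Marketing Approval Extension: 1014 days claimed exceeds the 964-day cap, so +964 days → 20 June 2007.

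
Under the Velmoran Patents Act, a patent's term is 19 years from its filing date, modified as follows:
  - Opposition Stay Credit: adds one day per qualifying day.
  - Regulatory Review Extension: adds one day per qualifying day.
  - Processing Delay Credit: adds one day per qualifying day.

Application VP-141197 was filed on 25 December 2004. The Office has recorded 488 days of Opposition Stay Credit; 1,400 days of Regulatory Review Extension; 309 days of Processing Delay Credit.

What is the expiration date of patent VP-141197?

Base term: filing date + 19 years → 25 December 2023.
Opposition Stay Credit: +488 days → 26 April 2025.
Regulatory Review Extension: +1400 days → 24 February 2029.
Processing Delay Credit: +309 days → 30 December 2029.

December 30, 2029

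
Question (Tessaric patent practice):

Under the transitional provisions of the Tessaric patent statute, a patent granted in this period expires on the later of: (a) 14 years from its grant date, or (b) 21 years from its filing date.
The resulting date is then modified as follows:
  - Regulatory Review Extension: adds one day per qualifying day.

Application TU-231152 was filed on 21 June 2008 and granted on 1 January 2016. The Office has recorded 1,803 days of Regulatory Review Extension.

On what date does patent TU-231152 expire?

December 9, 2034

(a) grant + 14 years → 1 January 2030.
(b) filing + 21 years → 21 June 2029.
Later of the two: 1 January 2030.
Regulatory Review Extension: +1803 days → 9 December 2034.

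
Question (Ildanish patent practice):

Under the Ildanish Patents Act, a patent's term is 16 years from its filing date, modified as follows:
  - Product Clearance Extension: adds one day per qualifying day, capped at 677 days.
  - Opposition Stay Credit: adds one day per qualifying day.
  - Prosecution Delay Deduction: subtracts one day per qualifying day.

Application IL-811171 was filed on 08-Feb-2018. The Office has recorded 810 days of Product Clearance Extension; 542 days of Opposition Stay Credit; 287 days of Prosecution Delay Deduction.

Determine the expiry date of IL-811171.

Base term: filing date + 16 years → 8 February 2034.
Product Clearance Extension: 810 days claimed exceeds the 677-day cap, so +677 days → 17 December 2035.
Opposition Stay Credit: +542 days → 11 June 2037.
Prosecution Delay Deduction: −287 days → 28 August 2036.

2036-08-28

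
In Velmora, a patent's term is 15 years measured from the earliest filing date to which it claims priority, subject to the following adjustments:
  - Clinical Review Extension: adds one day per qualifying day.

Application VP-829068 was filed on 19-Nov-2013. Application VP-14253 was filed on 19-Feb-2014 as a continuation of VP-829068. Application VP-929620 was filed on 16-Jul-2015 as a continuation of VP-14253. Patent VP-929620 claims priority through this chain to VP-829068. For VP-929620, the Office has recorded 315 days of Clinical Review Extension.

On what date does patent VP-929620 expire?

Earliest priority filing: 19 November 2013.
Base term: 19 November 2013 + 15 years → 19 November 2028.
Clinical Review Extension: +315 days → 30 September 2029.

September 30, 2029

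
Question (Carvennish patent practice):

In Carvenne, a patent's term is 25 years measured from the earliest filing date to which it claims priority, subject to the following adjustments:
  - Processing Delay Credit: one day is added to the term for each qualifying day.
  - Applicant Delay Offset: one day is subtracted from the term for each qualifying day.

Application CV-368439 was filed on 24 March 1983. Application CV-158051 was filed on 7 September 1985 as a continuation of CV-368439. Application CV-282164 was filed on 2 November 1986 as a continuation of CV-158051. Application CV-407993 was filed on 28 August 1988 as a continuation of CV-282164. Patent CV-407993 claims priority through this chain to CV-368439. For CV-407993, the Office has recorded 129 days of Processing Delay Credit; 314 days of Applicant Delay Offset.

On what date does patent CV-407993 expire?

September 21, 2007

Earliest priority filing: 24 March 1983.
Base term: 24 March 1983 + 25 years → 24 March 2008.
Processing Delay Credit: +129 days → 31 July 2008.
Applicant Delay Offset: −314 days → 21 September 2007.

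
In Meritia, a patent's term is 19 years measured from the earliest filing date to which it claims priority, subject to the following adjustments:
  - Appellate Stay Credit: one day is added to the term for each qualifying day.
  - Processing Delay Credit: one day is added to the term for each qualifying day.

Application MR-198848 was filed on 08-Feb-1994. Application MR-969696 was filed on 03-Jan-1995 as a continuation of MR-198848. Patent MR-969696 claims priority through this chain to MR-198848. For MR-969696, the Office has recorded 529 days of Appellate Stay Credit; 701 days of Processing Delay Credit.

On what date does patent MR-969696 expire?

Earliest priority filing: 8 February 1994.
Base term: 8 February 1994 + 19 years → 8 February 2013.
Appellate Stay Credit: +529 days → 22 July 2014.
Processing Delay Credit: +701 days → 22 June 2016.

June 22, 2016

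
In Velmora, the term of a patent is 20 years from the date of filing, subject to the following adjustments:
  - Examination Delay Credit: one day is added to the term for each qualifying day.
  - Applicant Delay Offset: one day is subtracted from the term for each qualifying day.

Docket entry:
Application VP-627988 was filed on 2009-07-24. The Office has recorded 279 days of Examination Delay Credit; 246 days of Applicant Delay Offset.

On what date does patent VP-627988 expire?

August 26, 2029

Base term: filing date + 20 years → 24 July 2029.
Examination Delay Credit: +279 days → 29 April 2030.
Applicant Delay Offset: −246 days → 26 August 2029.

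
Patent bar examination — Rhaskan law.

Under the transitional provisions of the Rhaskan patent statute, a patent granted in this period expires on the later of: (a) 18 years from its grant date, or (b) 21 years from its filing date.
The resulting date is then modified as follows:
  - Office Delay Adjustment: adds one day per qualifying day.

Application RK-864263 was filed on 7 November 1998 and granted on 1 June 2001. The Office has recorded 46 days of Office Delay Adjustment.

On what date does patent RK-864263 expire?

(a) grant + 18 years → 1 June 2019.
(b) filing + 21 years → 7 November 2019.
Later of the two: 7 November 2019.
Office Delay Adjustment: +46 days → 23 December 2019.

2019-12-23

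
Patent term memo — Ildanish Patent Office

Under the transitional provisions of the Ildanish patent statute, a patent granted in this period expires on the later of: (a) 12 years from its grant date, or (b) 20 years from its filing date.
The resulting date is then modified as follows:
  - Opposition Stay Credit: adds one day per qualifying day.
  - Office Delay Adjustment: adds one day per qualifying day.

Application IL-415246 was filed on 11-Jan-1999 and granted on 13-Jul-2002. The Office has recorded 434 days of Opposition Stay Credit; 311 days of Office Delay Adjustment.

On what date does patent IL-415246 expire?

(a) grant + 12 years → 13 July 2014.
(b) filing + 20 years → 11 January 2019.
Later of the two: 11 January 2019.
Opposition Stay Credit: +434 days → 20 March 2020.
Office Delay Adjustment: +311 days → 25 January 2021.

2021-01-25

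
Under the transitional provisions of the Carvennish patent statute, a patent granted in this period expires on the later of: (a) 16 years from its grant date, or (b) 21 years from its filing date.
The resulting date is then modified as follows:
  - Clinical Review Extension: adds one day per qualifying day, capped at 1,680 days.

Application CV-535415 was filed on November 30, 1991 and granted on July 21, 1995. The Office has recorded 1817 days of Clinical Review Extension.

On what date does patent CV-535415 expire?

July 7, 2017

(a) grant + 16 years → 21 July 2011.
(b) filing + 21 years → 30 November 2012.
Later of the two: 30 November 2012.
Clinical Review Extension: 1817 days claimed exceeds the 1680-day cap, so +1680 days → 7 July 2017.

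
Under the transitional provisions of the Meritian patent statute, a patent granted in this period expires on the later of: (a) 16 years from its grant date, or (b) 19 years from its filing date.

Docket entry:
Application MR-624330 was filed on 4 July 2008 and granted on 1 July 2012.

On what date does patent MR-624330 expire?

(a) grant + 16 years → 1 July 2028.
(b) filing + 19 years → 4 July 2027.
Later of the two: 1 July 2028.

2028-07-01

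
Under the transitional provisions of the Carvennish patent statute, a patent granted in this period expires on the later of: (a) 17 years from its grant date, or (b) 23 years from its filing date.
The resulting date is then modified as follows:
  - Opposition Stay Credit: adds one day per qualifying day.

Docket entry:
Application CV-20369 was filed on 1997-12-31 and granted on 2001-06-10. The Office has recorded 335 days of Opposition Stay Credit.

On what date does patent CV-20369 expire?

(a) grant + 17 years → 10 June 2018.
(b) filing + 23 years → 31 December 2020.
Later of the two: 31 December 2020.
Opposition Stay Credit: +335 days → 1 December 2021.

2021-12-01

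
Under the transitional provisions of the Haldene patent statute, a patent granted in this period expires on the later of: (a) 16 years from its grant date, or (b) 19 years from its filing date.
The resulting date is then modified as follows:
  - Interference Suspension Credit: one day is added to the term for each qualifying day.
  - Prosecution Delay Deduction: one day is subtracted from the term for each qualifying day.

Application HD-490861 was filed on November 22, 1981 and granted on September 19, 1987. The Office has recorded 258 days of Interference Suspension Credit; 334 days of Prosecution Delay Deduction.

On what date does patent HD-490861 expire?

July 5, 2003

(a) grant + 16 years → 19 September 2003.
(b) filing + 19 years → 22 November 2000.
Later of the two: 19 September 2003.
Interference Suspension Credit: +258 days → 3 June 2004.
Prosecution Delay Deduction: −334 days → 5 July 2003.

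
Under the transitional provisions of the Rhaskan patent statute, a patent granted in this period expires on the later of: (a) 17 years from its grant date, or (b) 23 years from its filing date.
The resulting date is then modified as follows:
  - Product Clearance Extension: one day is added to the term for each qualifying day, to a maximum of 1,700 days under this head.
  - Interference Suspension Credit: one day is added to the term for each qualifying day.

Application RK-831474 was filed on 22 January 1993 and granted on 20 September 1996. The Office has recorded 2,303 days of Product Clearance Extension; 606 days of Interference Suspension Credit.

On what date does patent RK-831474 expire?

May 16, 2022

(a) grant + 17 years → 20 September 2013.
(b) filing + 23 years → 22 January 2016.
Later of the two: 22 January 2016.
Product Clearance Extension: 2303 days claimed exceeds the 1700-day cap, so +1700 days → 17 September 2020.
Interference Suspension Credit: +606 days → 16 May 2022.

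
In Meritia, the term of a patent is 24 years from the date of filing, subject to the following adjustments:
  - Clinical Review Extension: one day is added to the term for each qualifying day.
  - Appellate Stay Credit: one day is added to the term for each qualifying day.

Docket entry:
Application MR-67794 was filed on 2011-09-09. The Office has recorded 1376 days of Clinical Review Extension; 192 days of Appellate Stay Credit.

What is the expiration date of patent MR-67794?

2039-12-25

Base term: filing date + 24 years → 9 September 2035.
Clinical Review Extension: +1376 days → 16 June 2039.
Appellate Stay Credit: +192 days → 25 December 2039.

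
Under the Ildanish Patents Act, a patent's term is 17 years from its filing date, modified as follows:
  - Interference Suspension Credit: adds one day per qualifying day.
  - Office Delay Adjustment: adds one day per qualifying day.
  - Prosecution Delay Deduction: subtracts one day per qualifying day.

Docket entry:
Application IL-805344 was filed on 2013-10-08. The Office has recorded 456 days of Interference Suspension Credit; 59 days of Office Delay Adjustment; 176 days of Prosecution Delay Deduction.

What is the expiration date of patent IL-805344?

Base term: filing date + 17 years → 8 October 2030.
Interference Suspension Credit: +456 days → 7 January 2032.
Office Delay Adjustment: +59 days → 6 March 2032.
Prosecution Delay Deduction: −176 days → 12 September 2031.

2031-09-12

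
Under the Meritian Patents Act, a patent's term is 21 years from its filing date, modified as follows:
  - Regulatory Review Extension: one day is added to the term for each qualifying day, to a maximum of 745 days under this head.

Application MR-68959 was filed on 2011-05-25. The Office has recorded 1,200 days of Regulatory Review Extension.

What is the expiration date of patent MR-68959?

June 9, 2034

Base term: filing date + 21 years → 25 May 2032.
Regulatory Review Extension: 1200 days claimed exceeds the 745-day cap, so +745 days → 9 June 2034.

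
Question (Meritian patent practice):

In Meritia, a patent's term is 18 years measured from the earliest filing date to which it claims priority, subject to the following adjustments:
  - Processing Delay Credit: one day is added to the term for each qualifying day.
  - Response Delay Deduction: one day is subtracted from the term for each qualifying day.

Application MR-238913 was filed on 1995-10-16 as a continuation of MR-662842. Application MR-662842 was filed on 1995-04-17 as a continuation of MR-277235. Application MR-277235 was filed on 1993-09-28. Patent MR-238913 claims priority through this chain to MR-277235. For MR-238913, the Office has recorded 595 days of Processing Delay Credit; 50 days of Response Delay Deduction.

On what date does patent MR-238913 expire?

Earliest priority filing: 28 September 1993.
Base term: 28 September 1993 + 18 years → 28 September 2011.
Processing Delay Credit: +595 days → 15 May 2013.
Response Delay Deduction: −50 days → 26 March 2013.

March 26, 2013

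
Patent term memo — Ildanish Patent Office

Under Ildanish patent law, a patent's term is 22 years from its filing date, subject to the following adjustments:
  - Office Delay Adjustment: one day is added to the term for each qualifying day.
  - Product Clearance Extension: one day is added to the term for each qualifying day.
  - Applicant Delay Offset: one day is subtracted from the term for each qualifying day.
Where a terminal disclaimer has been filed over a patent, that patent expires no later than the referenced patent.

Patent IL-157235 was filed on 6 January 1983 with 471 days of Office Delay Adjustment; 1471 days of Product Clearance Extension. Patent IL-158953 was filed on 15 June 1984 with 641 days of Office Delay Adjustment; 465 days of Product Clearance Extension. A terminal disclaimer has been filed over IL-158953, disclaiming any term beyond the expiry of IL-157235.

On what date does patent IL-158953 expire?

Natural term of IL-158953:
  Base: filing + 22 years → 15 June 2006.
  Office Delay Adjustment: +641 days → 17 March 2008.
  Product Clearance Extension: +465 days → 25 June 2009.
Expiry of referenced patent IL-157235:
  Base: filing + 22 years → 6 January 2005.
  Office Delay Adjustment: +471 days → 22 April 2006.
  Product Clearance Extension: +1471 days → 2 May 2010.
Terminal disclaimer: IL-158953 expires on the earlier of 25 June 2009 and 2 May 2010.

June 25, 2009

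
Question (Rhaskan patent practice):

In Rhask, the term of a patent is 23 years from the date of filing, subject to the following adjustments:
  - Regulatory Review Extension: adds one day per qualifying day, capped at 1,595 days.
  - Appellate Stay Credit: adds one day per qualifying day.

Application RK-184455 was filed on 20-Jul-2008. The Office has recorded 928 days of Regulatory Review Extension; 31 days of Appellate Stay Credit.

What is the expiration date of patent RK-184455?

Base term: filing date + 23 years → 20 July 2031.
Regulatory Review Extension: 928 days (within the 1595-day cap) → +928 days → 2 February 2034.
Appellate Stay Credit: +31 days → 5 March 2034.

2034-03-05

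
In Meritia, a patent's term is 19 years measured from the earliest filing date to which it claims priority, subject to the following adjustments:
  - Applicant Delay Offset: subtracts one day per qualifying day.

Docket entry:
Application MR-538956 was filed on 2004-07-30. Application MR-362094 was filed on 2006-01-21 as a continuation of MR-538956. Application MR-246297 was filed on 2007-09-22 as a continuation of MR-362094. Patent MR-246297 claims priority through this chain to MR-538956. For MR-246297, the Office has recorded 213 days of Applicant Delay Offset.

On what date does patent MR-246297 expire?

Earliest priority filing: 30 July 2004.
Base term: 30 July 2004 + 19 years → 30 July 2023.
Applicant Delay Offset: −213 days → 29 December 2022.

December 29, 2022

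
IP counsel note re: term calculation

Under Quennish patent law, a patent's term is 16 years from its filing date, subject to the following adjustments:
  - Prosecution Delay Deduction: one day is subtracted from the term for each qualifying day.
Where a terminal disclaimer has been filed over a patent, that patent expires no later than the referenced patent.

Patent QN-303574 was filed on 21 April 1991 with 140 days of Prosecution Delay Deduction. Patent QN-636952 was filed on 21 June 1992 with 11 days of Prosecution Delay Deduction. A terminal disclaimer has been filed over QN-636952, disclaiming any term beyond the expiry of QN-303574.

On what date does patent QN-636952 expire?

2006-12-02

Natural term of QN-636952:
  Base: filing + 16 years → 21 June 2008.
  Prosecution Delay Deduction: −11 days → 10 June 2008.
Expiry of referenced patent QN-303574:
  Base: filing + 16 years → 21 April 2007.
  Prosecution Delay Deduction: −140 days → 2 December 2006.
Terminal disclaimer: QN-636952 expires on the earlier of 10 June 2008 and 2 December 2006.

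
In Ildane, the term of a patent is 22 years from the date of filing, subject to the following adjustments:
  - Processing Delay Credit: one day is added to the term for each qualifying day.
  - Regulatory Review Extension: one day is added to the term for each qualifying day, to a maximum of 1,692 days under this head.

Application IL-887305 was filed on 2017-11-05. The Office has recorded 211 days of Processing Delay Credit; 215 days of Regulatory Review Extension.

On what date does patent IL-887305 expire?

Base term: filing date + 22 years → 5 November 2039.
Processing Delay Credit: +211 days → 3 June 2040.
Regulatory Review Extension: 215 days (within the 1692-day cap) → +215 days → 4 January 2041.

2041-01-04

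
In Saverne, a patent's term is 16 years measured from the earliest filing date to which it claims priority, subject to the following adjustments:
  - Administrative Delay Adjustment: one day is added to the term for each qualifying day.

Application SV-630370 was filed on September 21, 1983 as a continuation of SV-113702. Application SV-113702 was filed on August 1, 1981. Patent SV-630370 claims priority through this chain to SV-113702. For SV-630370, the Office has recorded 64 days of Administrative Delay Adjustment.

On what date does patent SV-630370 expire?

Earliest priority filing: 1 August 1981.
Base term: 1 August 1981 + 16 years → 1 August 1997.
Administrative Delay Adjustment: +64 days → 4 October 1997.

1997-10-04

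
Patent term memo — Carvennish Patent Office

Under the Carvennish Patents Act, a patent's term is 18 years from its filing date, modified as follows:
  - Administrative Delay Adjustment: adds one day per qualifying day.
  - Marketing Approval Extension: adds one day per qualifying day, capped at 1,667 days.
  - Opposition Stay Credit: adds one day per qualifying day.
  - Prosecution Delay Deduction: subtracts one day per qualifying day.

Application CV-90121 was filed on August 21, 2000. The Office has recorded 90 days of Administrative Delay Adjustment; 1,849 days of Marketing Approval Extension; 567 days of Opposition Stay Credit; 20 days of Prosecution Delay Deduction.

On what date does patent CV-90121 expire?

December 11, 2024

Base term: filing date + 18 years → 21 August 2018.
Administrative Delay Adjustment: +90 days → 19 November 2018.
Marketing Approval Extension: 1849 days claimed exceeds the 1667-day cap, so +1667 days → 13 June 2023.
Opposition Stay Credit: +567 days → 31 December 2024.
Prosecution Delay Deduction: −20 days → 11 December 2024.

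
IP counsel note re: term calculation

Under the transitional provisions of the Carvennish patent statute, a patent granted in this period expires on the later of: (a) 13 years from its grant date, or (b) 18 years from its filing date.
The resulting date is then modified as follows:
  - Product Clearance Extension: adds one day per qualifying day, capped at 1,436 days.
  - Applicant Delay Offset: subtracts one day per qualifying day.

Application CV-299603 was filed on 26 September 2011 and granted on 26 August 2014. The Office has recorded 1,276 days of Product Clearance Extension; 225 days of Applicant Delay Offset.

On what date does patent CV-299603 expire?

(a) grant + 13 years → 26 August 2027.
(b) filing + 18 years → 26 September 2029.
Later of the two: 26 September 2029.
Product Clearance Extension: 1276 days (within the 1436-day cap) → +1276 days → 25 March 2033.
Applicant Delay Offset: −225 days → 12 August 2032.

2032-08-12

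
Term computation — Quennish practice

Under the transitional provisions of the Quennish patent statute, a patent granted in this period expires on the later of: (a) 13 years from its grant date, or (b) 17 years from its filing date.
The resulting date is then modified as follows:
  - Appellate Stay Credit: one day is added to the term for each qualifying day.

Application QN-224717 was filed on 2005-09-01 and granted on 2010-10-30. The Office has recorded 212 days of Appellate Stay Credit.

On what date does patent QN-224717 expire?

(a) grant + 13 years → 30 October 2023.
(b) filing + 17 years → 1 September 2022.
Later of the two: 30 October 2023.
Appellate Stay Credit: +212 days → 29 May 2024.

May 29, 2024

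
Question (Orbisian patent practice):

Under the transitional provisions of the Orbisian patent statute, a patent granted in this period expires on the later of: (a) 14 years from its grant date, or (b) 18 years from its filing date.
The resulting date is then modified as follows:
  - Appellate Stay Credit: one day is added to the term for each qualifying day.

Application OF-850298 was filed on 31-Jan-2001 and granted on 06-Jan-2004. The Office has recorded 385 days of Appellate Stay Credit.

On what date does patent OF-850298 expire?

(a) grant + 14 years → 6 January 2018.
(b) filing + 18 years → 31 January 2019.
Later of the two: 31 January 2019.
Appellate Stay Credit: +385 days → 20 February 2020.

February 20, 2020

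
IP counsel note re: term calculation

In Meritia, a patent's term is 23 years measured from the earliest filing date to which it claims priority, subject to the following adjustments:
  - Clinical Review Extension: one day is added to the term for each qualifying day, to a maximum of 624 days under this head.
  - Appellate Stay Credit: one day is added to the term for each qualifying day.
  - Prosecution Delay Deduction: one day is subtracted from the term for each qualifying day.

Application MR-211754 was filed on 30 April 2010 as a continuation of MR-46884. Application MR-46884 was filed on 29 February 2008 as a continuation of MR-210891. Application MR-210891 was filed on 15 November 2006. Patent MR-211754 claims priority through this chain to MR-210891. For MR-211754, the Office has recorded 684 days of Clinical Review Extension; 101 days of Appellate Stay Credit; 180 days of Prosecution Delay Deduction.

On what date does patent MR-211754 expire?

Earliest priority filing: 15 November 2006.
Base term: 15 November 2006 + 23 years → 15 November 2029.
Clinical Review Extension: 684 days claimed exceeds the 624-day cap, so +624 days → 1 August 2031.
Appellate Stay Credit: +101 days → 10 November 2031.
Prosecution Delay Deduction: −180 days → 14 May 2031.

2031-05-14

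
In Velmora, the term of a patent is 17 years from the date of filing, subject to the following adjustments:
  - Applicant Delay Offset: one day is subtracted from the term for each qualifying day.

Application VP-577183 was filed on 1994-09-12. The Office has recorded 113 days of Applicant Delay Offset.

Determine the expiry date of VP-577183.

May 22, 2011

Base term: filing date + 17 years → 12 September 2011.
Applicant Delay Offset: −113 days → 22 May 2011.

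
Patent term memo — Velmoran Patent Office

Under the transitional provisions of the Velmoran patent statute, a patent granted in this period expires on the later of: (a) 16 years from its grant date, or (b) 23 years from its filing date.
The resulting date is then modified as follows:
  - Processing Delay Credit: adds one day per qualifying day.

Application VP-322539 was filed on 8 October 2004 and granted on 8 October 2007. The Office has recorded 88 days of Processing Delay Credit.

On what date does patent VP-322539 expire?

(a) grant + 16 years → 8 October 2023.
(b) filing + 23 years → 8 October 2027.
Later of the two: 8 October 2027.
Processing Delay Credit: +88 days → 4 January 2028.

January 4, 2028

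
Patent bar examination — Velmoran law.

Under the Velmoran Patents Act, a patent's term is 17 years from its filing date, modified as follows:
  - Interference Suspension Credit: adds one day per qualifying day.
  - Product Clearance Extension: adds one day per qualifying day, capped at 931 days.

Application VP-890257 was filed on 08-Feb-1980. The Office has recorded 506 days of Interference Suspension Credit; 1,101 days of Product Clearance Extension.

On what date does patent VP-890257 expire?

Base term: filing date + 17 years → 8 February 1997.
Interference Suspension Credit: +506 days → 29 June 1998.
Product Clearance Extension: 1101 days claimed exceeds the 931-day cap, so +931 days → 15 January 2001.

2001-01-15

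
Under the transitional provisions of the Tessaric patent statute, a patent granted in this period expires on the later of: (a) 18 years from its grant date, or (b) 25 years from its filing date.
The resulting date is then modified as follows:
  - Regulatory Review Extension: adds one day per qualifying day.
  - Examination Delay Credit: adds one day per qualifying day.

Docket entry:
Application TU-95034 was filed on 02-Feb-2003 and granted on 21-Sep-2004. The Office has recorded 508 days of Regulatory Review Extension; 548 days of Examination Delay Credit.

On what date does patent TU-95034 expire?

2030-12-24

(a) grant + 18 years → 21 September 2022.
(b) filing + 25 years → 2 February 2028.
Later of the two: 2 February 2028.
Regulatory Review Extension: +508 days → 24 June 2029.
Examination Delay Credit: +548 days → 24 December 2030.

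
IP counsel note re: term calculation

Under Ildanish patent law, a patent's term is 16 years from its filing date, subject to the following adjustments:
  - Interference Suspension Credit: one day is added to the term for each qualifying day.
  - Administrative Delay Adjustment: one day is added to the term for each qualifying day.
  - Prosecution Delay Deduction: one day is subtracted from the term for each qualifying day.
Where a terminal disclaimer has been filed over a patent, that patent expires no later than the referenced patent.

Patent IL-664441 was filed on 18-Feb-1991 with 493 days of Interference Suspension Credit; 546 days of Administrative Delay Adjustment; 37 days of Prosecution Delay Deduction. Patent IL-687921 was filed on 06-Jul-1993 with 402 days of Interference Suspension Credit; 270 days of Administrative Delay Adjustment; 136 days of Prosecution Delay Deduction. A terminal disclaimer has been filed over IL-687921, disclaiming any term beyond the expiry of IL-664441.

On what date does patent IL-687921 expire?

November 16, 2009

Natural term of IL-687921:
  Base: filing + 16 years → 6 July 2009.
  Interference Suspension Credit: +402 days → 12 August 2010.
  Administrative Delay Adjustment: +270 days → 9 May 2011.
  Prosecution Delay Deduction: −136 days → 24 December 2010.
Expiry of referenced patent IL-664441:
  Base: filing + 16 years → 18 February 2007.
  Interference Suspension Credit: +493 days → 25 June 2008.
  Administrative Delay Adjustment: +546 days → 23 December 2009.
  Prosecution Delay Deduction: −37 days → 16 November 2009.
Terminal disclaimer: IL-687921 expires on the earlier of 24 December 2010 and 16 November 2009.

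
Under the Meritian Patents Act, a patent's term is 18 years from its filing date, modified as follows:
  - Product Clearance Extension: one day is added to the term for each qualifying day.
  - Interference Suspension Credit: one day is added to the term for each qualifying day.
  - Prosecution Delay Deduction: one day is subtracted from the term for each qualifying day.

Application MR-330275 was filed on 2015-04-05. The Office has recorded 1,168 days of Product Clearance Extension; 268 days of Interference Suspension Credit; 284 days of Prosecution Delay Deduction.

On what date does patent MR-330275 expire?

2036-05-31

Base term: filing date + 18 years → 5 April 2033.
Product Clearance Extension: +1168 days → 16 June 2036.
Interference Suspension Credit: +268 days → 11 March 2037.
Prosecution Delay Deduction: −284 days → 31 May 2036.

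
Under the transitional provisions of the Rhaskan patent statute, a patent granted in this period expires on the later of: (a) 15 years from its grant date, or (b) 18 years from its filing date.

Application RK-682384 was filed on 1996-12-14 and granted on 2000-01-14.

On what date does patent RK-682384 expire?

2015-01-14

(a) grant + 15 years → 14 January 2015.
(b) filing + 18 years → 14 December 2014.
Later of the two: 14 January 2015.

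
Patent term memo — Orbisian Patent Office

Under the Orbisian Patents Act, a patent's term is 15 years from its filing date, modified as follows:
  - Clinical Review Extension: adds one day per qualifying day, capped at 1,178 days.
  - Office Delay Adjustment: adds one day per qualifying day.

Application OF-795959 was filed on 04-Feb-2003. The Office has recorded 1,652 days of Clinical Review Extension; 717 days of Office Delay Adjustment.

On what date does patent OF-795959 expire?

2023-04-14

Base term: filing date + 15 years → 4 February 2018.
Clinical Review Extension: 1652 days claimed exceeds the 1178-day cap, so +1178 days → 27 April 2021.
Office Delay Adjustment: +717 days → 14 April 2023.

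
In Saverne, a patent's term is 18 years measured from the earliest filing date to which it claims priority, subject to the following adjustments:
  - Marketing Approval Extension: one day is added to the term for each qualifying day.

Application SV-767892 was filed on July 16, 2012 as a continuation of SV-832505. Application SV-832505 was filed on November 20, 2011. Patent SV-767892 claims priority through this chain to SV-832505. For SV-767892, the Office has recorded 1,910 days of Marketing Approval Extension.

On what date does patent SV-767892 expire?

Earliest priority filing: 20 November 2011.
Base term: 20 November 2011 + 18 years → 20 November 2029.
Marketing Approval Extension: +1910 days → 12 February 2035.

February 12, 2035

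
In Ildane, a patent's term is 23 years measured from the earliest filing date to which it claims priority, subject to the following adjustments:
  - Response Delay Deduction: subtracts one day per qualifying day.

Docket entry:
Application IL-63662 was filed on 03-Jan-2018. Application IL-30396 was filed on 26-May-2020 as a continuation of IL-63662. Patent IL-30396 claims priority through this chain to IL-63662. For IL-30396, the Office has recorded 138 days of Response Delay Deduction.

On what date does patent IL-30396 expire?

August 18, 2040

Earliest priority filing: 3 January 2018.
Base term: 3 January 2018 + 23 years → 3 January 2041.
Response Delay Deduction: −138 days → 18 August 2040.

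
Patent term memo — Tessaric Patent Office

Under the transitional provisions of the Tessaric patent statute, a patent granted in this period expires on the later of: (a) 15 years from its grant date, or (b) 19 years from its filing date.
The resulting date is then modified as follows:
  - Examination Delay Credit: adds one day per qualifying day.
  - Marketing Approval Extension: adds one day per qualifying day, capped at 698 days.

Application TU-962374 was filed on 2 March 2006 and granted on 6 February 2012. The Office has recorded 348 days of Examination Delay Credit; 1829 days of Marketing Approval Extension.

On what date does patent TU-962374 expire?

(a) grant + 15 years → 6 February 2027.
(b) filing + 19 years → 2 March 2025.
Later of the two: 6 February 2027.
Examination Delay Credit: +348 days → 20 January 2028.
Marketing Approval Extension: 1829 days claimed exceeds the 698-day cap, so +698 days → 18 December 2029.

December 18, 2029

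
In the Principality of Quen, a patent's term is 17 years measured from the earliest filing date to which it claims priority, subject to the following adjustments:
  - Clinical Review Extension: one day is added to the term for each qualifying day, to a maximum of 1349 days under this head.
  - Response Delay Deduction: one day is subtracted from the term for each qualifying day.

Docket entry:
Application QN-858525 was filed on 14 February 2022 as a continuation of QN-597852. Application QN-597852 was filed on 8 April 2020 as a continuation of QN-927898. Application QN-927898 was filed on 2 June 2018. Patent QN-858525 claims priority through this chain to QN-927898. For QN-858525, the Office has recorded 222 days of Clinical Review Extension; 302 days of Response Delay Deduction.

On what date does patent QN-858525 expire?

March 14, 2035

Earliest priority filing: 2 June 2018.
Base term: 2 June 2018 + 17 years → 2 June 2035.
Clinical Review Extension: 222 days (within the 1349-day cap) → +222 days → 10 January 2036.
Response Delay Deduction: −302 days → 14 March 2035.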